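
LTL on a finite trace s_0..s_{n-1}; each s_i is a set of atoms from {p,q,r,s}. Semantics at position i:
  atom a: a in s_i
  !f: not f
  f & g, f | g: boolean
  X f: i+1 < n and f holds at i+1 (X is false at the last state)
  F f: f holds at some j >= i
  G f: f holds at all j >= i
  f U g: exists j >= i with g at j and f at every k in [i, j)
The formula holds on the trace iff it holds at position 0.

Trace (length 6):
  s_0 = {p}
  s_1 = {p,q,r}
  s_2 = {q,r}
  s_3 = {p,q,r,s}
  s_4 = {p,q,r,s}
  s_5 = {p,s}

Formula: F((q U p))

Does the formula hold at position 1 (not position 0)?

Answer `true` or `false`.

s_0={p}: F((q U p))=True (q U p)=True q=False p=True
s_1={p,q,r}: F((q U p))=True (q U p)=True q=True p=True
s_2={q,r}: F((q U p))=True (q U p)=True q=True p=False
s_3={p,q,r,s}: F((q U p))=True (q U p)=True q=True p=True
s_4={p,q,r,s}: F((q U p))=True (q U p)=True q=True p=True
s_5={p,s}: F((q U p))=True (q U p)=True q=False p=True
Evaluating at position 1: result = True

Answer: true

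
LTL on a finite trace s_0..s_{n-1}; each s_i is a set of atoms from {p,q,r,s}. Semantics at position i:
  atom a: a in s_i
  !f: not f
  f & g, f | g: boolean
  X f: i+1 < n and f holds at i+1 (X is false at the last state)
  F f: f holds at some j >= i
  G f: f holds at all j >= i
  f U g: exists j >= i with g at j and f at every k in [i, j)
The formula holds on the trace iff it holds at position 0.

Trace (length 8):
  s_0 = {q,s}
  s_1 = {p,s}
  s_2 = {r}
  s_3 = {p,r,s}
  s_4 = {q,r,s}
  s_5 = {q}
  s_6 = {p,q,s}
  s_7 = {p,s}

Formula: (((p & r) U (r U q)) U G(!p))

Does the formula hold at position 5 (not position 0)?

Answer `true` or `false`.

s_0={q,s}: (((p & r) U (r U q)) U G(!p))=False ((p & r) U (r U q))=True (p & r)=False p=False r=False (r U q)=True q=True G(!p)=False !p=True
s_1={p,s}: (((p & r) U (r U q)) U G(!p))=False ((p & r) U (r U q))=False (p & r)=False p=True r=False (r U q)=False q=False G(!p)=False !p=False
s_2={r}: (((p & r) U (r U q)) U G(!p))=False ((p & r) U (r U q))=True (p & r)=False p=False r=True (r U q)=True q=False G(!p)=False !p=True
s_3={p,r,s}: (((p & r) U (r U q)) U G(!p))=False ((p & r) U (r U q))=True (p & r)=True p=True r=True (r U q)=True q=False G(!p)=False !p=False
s_4={q,r,s}: (((p & r) U (r U q)) U G(!p))=False ((p & r) U (r U q))=True (p & r)=False p=False r=True (r U q)=True q=True G(!p)=False !p=True
s_5={q}: (((p & r) U (r U q)) U G(!p))=False ((p & r) U (r U q))=True (p & r)=False p=False r=False (r U q)=True q=True G(!p)=False !p=True
s_6={p,q,s}: (((p & r) U (r U q)) U G(!p))=False ((p & r) U (r U q))=True (p & r)=False p=True r=False (r U q)=True q=True G(!p)=False !p=False
s_7={p,s}: (((p & r) U (r U q)) U G(!p))=False ((p & r) U (r U q))=False (p & r)=False p=True r=False (r U q)=False q=False G(!p)=False !p=False
Evaluating at position 5: result = False

Answer: false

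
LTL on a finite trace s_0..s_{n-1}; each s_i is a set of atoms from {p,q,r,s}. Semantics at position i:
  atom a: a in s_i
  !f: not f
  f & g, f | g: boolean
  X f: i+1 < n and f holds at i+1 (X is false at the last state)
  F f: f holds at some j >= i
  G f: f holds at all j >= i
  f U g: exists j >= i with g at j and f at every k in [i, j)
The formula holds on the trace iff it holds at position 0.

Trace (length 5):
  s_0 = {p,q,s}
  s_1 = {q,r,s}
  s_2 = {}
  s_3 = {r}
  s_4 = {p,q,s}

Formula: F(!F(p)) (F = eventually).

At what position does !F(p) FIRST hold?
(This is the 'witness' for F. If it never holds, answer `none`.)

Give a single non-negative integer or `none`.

s_0={p,q,s}: !F(p)=False F(p)=True p=True
s_1={q,r,s}: !F(p)=False F(p)=True p=False
s_2={}: !F(p)=False F(p)=True p=False
s_3={r}: !F(p)=False F(p)=True p=False
s_4={p,q,s}: !F(p)=False F(p)=True p=True
F(!F(p)) does not hold (no witness exists).

Answer: none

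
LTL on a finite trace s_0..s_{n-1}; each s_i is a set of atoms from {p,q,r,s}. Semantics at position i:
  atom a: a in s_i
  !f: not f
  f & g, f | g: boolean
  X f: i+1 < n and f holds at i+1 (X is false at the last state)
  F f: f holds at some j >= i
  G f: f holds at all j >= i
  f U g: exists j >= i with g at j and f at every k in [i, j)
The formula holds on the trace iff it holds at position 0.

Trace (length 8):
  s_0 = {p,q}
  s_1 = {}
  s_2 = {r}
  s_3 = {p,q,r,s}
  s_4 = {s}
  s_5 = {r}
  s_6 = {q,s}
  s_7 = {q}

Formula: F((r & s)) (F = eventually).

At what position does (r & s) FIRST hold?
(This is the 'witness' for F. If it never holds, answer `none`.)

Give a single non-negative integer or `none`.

s_0={p,q}: (r & s)=False r=False s=False
s_1={}: (r & s)=False r=False s=False
s_2={r}: (r & s)=False r=True s=False
s_3={p,q,r,s}: (r & s)=True r=True s=True
s_4={s}: (r & s)=False r=False s=True
s_5={r}: (r & s)=False r=True s=False
s_6={q,s}: (r & s)=False r=False s=True
s_7={q}: (r & s)=False r=False s=False
F((r & s)) holds; first witness at position 3.

Answer: 3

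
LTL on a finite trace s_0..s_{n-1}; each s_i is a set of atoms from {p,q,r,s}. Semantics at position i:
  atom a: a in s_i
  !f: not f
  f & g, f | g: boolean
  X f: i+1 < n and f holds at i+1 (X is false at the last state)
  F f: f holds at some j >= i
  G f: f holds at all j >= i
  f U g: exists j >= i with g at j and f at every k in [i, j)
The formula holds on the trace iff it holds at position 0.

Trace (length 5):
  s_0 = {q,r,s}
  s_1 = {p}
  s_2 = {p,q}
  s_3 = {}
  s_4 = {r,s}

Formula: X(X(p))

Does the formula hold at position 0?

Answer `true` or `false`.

s_0={q,r,s}: X(X(p))=True X(p)=True p=False
s_1={p}: X(X(p))=False X(p)=True p=True
s_2={p,q}: X(X(p))=False X(p)=False p=True
s_3={}: X(X(p))=False X(p)=False p=False
s_4={r,s}: X(X(p))=False X(p)=False p=False

Answer: true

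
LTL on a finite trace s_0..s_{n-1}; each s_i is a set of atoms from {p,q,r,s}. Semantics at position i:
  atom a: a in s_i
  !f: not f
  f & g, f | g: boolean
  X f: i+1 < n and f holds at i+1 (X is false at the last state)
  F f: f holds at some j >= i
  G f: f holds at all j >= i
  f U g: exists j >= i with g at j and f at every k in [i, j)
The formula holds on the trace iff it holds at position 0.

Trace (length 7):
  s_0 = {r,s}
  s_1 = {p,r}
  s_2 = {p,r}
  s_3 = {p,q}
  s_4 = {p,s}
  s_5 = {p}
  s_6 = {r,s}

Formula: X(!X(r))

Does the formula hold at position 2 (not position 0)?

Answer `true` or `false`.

Answer: true

Derivation:
s_0={r,s}: X(!X(r))=False !X(r)=False X(r)=True r=True
s_1={p,r}: X(!X(r))=True !X(r)=False X(r)=True r=True
s_2={p,r}: X(!X(r))=True !X(r)=True X(r)=False r=True
s_3={p,q}: X(!X(r))=True !X(r)=True X(r)=False r=False
s_4={p,s}: X(!X(r))=False !X(r)=True X(r)=False r=False
s_5={p}: X(!X(r))=True !X(r)=False X(r)=True r=False
s_6={r,s}: X(!X(r))=False !X(r)=True X(r)=False r=True
Evaluating at position 2: result = True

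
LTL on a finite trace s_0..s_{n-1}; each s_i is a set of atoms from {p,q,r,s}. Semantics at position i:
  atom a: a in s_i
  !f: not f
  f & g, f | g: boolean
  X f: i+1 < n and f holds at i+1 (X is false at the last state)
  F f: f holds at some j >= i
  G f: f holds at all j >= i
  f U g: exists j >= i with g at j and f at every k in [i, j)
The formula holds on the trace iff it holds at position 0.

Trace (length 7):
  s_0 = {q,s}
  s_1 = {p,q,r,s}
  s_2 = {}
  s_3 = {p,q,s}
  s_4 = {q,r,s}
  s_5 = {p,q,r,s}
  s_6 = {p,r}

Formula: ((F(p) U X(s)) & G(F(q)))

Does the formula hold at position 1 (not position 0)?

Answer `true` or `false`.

Answer: false

Derivation:
s_0={q,s}: ((F(p) U X(s)) & G(F(q)))=False (F(p) U X(s))=True F(p)=True p=False X(s)=True s=True G(F(q))=False F(q)=True q=True
s_1={p,q,r,s}: ((F(p) U X(s)) & G(F(q)))=False (F(p) U X(s))=True F(p)=True p=True X(s)=False s=True G(F(q))=False F(q)=True q=True
s_2={}: ((F(p) U X(s)) & G(F(q)))=False (F(p) U X(s))=True F(p)=True p=False X(s)=True s=False G(F(q))=False F(q)=True q=False
s_3={p,q,s}: ((F(p) U X(s)) & G(F(q)))=False (F(p) U X(s))=True F(p)=True p=True X(s)=True s=True G(F(q))=False F(q)=True q=True
s_4={q,r,s}: ((F(p) U X(s)) & G(F(q)))=False (F(p) U X(s))=True F(p)=True p=False X(s)=True s=True G(F(q))=False F(q)=True q=True
s_5={p,q,r,s}: ((F(p) U X(s)) & G(F(q)))=False (F(p) U X(s))=False F(p)=True p=True X(s)=False s=True G(F(q))=False F(q)=True q=True
s_6={p,r}: ((F(p) U X(s)) & G(F(q)))=False (F(p) U X(s))=False F(p)=True p=True X(s)=False s=False G(F(q))=False F(q)=False q=False
Evaluating at position 1: result = False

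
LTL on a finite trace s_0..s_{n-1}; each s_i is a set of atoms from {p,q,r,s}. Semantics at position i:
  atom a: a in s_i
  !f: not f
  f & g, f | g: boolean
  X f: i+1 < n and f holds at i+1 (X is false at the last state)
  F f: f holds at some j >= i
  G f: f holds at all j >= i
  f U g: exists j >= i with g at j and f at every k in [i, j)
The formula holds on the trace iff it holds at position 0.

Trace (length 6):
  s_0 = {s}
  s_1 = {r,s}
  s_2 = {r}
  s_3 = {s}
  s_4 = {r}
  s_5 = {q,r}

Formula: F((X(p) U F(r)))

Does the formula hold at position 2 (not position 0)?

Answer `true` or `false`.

s_0={s}: F((X(p) U F(r)))=True (X(p) U F(r))=True X(p)=False p=False F(r)=True r=False
s_1={r,s}: F((X(p) U F(r)))=True (X(p) U F(r))=True X(p)=False p=False F(r)=True r=True
s_2={r}: F((X(p) U F(r)))=True (X(p) U F(r))=True X(p)=False p=False F(r)=True r=True
s_3={s}: F((X(p) U F(r)))=True (X(p) U F(r))=True X(p)=False p=False F(r)=True r=False
s_4={r}: F((X(p) U F(r)))=True (X(p) U F(r))=True X(p)=False p=False F(r)=True r=True
s_5={q,r}: F((X(p) U F(r)))=True (X(p) U F(r))=True X(p)=False p=False F(r)=True r=True
Evaluating at position 2: result = True

Answer: true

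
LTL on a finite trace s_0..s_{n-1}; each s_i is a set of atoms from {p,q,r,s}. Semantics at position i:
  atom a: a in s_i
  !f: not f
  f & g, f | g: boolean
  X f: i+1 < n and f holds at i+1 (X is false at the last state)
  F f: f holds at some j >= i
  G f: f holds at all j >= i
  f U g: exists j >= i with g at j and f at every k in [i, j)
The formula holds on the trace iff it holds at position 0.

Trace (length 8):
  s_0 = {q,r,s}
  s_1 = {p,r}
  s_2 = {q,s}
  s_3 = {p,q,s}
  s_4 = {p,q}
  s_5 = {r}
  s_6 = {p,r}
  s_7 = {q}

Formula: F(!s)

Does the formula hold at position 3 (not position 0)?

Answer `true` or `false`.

Answer: true

Derivation:
s_0={q,r,s}: F(!s)=True !s=False s=True
s_1={p,r}: F(!s)=True !s=True s=False
s_2={q,s}: F(!s)=True !s=False s=True
s_3={p,q,s}: F(!s)=True !s=False s=True
s_4={p,q}: F(!s)=True !s=True s=False
s_5={r}: F(!s)=True !s=True s=False
s_6={p,r}: F(!s)=True !s=True s=False
s_7={q}: F(!s)=True !s=True s=False
Evaluating at position 3: result = True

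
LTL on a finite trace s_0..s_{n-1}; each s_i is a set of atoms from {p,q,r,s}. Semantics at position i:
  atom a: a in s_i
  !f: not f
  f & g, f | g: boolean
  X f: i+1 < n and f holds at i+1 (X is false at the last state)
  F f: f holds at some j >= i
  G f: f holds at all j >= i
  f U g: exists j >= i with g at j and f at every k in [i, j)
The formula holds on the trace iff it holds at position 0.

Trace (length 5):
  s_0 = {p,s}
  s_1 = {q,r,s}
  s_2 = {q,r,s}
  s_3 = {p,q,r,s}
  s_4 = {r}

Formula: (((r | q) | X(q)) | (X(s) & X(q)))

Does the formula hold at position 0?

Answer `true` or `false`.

Answer: true

Derivation:
s_0={p,s}: (((r | q) | X(q)) | (X(s) & X(q)))=True ((r | q) | X(q))=True (r | q)=False r=False q=False X(q)=True (X(s) & X(q))=True X(s)=True s=True
s_1={q,r,s}: (((r | q) | X(q)) | (X(s) & X(q)))=True ((r | q) | X(q))=True (r | q)=True r=True q=True X(q)=True (X(s) & X(q))=True X(s)=True s=True
s_2={q,r,s}: (((r | q) | X(q)) | (X(s) & X(q)))=True ((r | q) | X(q))=True (r | q)=True r=True q=True X(q)=True (X(s) & X(q))=True X(s)=True s=True
s_3={p,q,r,s}: (((r | q) | X(q)) | (X(s) & X(q)))=True ((r | q) | X(q))=True (r | q)=True r=True q=True X(q)=False (X(s) & X(q))=False X(s)=False s=True
s_4={r}: (((r | q) | X(q)) | (X(s) & X(q)))=True ((r | q) | X(q))=True (r | q)=True r=True q=False X(q)=False (X(s) & X(q))=False X(s)=False s=False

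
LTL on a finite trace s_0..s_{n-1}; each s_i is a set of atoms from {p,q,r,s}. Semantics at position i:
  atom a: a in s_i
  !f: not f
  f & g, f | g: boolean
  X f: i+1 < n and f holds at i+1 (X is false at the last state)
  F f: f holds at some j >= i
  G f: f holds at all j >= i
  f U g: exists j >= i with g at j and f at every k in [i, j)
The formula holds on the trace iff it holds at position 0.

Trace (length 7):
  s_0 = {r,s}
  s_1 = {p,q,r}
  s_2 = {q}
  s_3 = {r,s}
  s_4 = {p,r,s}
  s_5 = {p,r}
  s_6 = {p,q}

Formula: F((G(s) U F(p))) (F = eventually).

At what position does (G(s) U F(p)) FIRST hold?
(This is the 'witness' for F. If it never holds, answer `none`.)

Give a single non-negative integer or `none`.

Answer: 0

Derivation:
s_0={r,s}: (G(s) U F(p))=True G(s)=False s=True F(p)=True p=False
s_1={p,q,r}: (G(s) U F(p))=True G(s)=False s=False F(p)=True p=True
s_2={q}: (G(s) U F(p))=True G(s)=False s=False F(p)=True p=False
s_3={r,s}: (G(s) U F(p))=True G(s)=False s=True F(p)=True p=False
s_4={p,r,s}: (G(s) U F(p))=True G(s)=False s=True F(p)=True p=True
s_5={p,r}: (G(s) U F(p))=True G(s)=False s=False F(p)=True p=True
s_6={p,q}: (G(s) U F(p))=True G(s)=False s=False F(p)=True p=True
F((G(s) U F(p))) holds; first witness at position 0.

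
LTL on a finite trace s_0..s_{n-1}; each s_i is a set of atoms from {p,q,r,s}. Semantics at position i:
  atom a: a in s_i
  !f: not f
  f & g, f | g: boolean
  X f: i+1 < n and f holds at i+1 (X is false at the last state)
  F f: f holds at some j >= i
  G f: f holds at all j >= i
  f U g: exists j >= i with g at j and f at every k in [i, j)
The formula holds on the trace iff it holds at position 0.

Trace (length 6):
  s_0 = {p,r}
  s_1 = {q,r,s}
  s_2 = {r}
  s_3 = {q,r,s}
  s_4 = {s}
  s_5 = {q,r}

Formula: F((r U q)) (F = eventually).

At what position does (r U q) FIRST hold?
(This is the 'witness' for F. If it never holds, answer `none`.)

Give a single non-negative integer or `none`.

Answer: 0

Derivation:
s_0={p,r}: (r U q)=True r=True q=False
s_1={q,r,s}: (r U q)=True r=True q=True
s_2={r}: (r U q)=True r=True q=False
s_3={q,r,s}: (r U q)=True r=True q=True
s_4={s}: (r U q)=False r=False q=False
s_5={q,r}: (r U q)=True r=True q=True
F((r U q)) holds; first witness at position 0.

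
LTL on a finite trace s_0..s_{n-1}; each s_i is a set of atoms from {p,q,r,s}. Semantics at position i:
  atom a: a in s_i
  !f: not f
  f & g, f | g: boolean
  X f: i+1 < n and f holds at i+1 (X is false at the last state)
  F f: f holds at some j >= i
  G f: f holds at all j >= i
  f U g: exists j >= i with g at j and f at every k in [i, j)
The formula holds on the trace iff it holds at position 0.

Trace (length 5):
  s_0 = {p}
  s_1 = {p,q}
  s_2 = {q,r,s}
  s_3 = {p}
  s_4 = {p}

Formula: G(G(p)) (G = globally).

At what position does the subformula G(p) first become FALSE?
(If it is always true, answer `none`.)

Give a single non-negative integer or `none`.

s_0={p}: G(p)=False p=True
s_1={p,q}: G(p)=False p=True
s_2={q,r,s}: G(p)=False p=False
s_3={p}: G(p)=True p=True
s_4={p}: G(p)=True p=True
G(G(p)) holds globally = False
First violation at position 0.

Answer: 0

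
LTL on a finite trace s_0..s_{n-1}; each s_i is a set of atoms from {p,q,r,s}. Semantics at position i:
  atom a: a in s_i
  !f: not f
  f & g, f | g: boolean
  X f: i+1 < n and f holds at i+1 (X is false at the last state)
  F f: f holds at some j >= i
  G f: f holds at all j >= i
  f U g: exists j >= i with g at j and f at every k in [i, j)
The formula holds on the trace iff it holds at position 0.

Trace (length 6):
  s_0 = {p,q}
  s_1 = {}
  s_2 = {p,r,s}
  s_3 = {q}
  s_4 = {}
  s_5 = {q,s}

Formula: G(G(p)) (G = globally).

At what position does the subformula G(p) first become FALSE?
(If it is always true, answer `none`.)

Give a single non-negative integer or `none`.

s_0={p,q}: G(p)=False p=True
s_1={}: G(p)=False p=False
s_2={p,r,s}: G(p)=False p=True
s_3={q}: G(p)=False p=False
s_4={}: G(p)=False p=False
s_5={q,s}: G(p)=False p=False
G(G(p)) holds globally = False
First violation at position 0.

Answer: 0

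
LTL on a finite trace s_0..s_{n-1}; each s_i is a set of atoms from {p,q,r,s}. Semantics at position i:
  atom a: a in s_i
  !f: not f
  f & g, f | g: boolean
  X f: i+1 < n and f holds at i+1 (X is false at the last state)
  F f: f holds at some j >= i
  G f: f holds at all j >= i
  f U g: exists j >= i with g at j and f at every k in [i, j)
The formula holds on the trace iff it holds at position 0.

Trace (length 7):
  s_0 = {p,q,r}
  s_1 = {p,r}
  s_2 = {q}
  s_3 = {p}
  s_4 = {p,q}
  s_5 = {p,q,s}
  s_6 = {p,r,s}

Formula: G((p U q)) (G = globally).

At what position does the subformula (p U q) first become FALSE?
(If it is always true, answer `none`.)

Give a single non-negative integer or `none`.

Answer: 6

Derivation:
s_0={p,q,r}: (p U q)=True p=True q=True
s_1={p,r}: (p U q)=True p=True q=False
s_2={q}: (p U q)=True p=False q=True
s_3={p}: (p U q)=True p=True q=False
s_4={p,q}: (p U q)=True p=True q=True
s_5={p,q,s}: (p U q)=True p=True q=True
s_6={p,r,s}: (p U q)=False p=True q=False
G((p U q)) holds globally = False
First violation at position 6.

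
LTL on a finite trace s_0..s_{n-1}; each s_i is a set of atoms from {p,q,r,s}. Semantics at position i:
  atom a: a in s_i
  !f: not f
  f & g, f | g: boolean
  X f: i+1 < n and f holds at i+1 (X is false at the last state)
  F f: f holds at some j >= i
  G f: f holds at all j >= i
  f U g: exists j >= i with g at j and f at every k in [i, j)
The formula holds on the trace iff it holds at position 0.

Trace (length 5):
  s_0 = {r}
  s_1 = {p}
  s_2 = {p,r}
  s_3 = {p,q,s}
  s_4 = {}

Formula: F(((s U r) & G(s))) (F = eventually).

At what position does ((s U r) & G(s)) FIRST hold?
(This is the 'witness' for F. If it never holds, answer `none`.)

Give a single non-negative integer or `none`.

s_0={r}: ((s U r) & G(s))=False (s U r)=True s=False r=True G(s)=False
s_1={p}: ((s U r) & G(s))=False (s U r)=False s=False r=False G(s)=False
s_2={p,r}: ((s U r) & G(s))=False (s U r)=True s=False r=True G(s)=False
s_3={p,q,s}: ((s U r) & G(s))=False (s U r)=False s=True r=False G(s)=False
s_4={}: ((s U r) & G(s))=False (s U r)=False s=False r=False G(s)=False
F(((s U r) & G(s))) does not hold (no witness exists).

Answer: none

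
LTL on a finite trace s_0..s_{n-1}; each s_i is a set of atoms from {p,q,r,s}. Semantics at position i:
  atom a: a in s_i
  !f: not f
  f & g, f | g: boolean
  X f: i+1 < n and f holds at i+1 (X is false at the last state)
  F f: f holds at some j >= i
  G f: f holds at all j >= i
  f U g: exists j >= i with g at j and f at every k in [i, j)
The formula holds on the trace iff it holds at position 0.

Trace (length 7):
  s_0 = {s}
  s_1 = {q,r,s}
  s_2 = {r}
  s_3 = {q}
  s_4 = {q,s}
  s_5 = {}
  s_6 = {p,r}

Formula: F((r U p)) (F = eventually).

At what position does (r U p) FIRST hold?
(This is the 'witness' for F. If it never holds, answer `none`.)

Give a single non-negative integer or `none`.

s_0={s}: (r U p)=False r=False p=False
s_1={q,r,s}: (r U p)=False r=True p=False
s_2={r}: (r U p)=False r=True p=False
s_3={q}: (r U p)=False r=False p=False
s_4={q,s}: (r U p)=False r=False p=False
s_5={}: (r U p)=False r=False p=False
s_6={p,r}: (r U p)=True r=True p=True
F((r U p)) holds; first witness at position 6.

Answer: 6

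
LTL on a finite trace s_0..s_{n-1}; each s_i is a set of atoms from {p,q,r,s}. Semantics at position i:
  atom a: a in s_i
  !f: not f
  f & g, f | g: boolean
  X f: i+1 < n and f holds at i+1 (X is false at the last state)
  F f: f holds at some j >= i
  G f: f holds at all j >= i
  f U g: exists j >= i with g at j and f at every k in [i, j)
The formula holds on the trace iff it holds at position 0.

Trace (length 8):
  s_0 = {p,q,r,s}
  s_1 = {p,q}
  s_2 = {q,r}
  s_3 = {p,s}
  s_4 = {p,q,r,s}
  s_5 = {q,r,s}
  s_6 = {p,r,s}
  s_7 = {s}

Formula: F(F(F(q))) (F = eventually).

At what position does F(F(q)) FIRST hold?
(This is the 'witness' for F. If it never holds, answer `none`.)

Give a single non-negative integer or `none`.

s_0={p,q,r,s}: F(F(q))=True F(q)=True q=True
s_1={p,q}: F(F(q))=True F(q)=True q=True
s_2={q,r}: F(F(q))=True F(q)=True q=True
s_3={p,s}: F(F(q))=True F(q)=True q=False
s_4={p,q,r,s}: F(F(q))=True F(q)=True q=True
s_5={q,r,s}: F(F(q))=True F(q)=True q=True
s_6={p,r,s}: F(F(q))=False F(q)=False q=False
s_7={s}: F(F(q))=False F(q)=False q=False
F(F(F(q))) holds; first witness at position 0.

Answer: 0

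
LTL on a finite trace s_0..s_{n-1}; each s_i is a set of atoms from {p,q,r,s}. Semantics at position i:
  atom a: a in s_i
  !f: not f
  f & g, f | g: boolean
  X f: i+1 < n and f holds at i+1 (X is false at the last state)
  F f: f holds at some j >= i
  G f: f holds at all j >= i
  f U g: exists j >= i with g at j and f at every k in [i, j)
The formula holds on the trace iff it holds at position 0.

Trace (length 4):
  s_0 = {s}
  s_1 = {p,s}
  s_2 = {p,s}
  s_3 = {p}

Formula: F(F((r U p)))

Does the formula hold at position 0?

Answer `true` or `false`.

Answer: true

Derivation:
s_0={s}: F(F((r U p)))=True F((r U p))=True (r U p)=False r=False p=False
s_1={p,s}: F(F((r U p)))=True F((r U p))=True (r U p)=True r=False p=True
s_2={p,s}: F(F((r U p)))=True F((r U p))=True (r U p)=True r=False p=True
s_3={p}: F(F((r U p)))=True F((r U p))=True (r U p)=True r=False p=True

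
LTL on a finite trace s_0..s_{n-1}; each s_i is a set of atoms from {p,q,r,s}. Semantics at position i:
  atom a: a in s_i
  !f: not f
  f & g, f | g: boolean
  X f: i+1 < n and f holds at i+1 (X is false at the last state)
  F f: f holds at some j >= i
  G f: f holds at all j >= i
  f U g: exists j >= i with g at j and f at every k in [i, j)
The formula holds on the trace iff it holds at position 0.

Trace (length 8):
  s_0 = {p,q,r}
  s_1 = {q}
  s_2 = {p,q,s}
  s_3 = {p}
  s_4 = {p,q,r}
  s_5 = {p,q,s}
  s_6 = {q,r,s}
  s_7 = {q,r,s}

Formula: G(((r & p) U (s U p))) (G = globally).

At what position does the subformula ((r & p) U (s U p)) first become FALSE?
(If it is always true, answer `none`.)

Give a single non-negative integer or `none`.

Answer: 1

Derivation:
s_0={p,q,r}: ((r & p) U (s U p))=True (r & p)=True r=True p=True (s U p)=True s=False
s_1={q}: ((r & p) U (s U p))=False (r & p)=False r=False p=False (s U p)=False s=False
s_2={p,q,s}: ((r & p) U (s U p))=True (r & p)=False r=False p=True (s U p)=True s=True
s_3={p}: ((r & p) U (s U p))=True (r & p)=False r=False p=True (s U p)=True s=False
s_4={p,q,r}: ((r & p) U (s U p))=True (r & p)=True r=True p=True (s U p)=True s=False
s_5={p,q,s}: ((r & p) U (s U p))=True (r & p)=False r=False p=True (s U p)=True s=True
s_6={q,r,s}: ((r & p) U (s U p))=False (r & p)=False r=True p=False (s U p)=False s=True
s_7={q,r,s}: ((r & p) U (s U p))=False (r & p)=False r=True p=False (s U p)=False s=True
G(((r & p) U (s U p))) holds globally = False
First violation at position 1.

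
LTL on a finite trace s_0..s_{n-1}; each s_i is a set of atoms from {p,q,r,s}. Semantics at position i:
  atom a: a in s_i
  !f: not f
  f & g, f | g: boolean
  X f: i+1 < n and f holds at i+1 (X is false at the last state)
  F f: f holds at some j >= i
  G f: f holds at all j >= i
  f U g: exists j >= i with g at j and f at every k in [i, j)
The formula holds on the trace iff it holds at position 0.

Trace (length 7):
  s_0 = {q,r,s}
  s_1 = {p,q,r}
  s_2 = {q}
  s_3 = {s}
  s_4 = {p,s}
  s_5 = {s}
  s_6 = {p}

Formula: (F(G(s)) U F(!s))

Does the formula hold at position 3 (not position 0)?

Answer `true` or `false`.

Answer: true

Derivation:
s_0={q,r,s}: (F(G(s)) U F(!s))=True F(G(s))=False G(s)=False s=True F(!s)=True !s=False
s_1={p,q,r}: (F(G(s)) U F(!s))=True F(G(s))=False G(s)=False s=False F(!s)=True !s=True
s_2={q}: (F(G(s)) U F(!s))=True F(G(s))=False G(s)=False s=False F(!s)=True !s=True
s_3={s}: (F(G(s)) U F(!s))=True F(G(s))=False G(s)=False s=True F(!s)=True !s=False
s_4={p,s}: (F(G(s)) U F(!s))=True F(G(s))=False G(s)=False s=True F(!s)=True !s=False
s_5={s}: (F(G(s)) U F(!s))=True F(G(s))=False G(s)=False s=True F(!s)=True !s=False
s_6={p}: (F(G(s)) U F(!s))=True F(G(s))=False G(s)=False s=False F(!s)=True !s=True
Evaluating at position 3: result = True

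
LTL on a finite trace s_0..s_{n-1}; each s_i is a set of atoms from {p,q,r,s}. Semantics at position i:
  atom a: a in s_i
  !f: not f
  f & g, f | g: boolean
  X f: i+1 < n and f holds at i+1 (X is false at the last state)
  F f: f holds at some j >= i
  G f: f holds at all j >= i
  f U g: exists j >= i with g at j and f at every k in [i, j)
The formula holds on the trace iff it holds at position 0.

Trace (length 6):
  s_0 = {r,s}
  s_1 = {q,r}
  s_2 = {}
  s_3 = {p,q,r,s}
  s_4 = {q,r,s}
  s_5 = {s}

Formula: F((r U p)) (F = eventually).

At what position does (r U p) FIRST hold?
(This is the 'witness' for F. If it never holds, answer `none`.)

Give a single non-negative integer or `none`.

Answer: 3

Derivation:
s_0={r,s}: (r U p)=False r=True p=False
s_1={q,r}: (r U p)=False r=True p=False
s_2={}: (r U p)=False r=False p=False
s_3={p,q,r,s}: (r U p)=True r=True p=True
s_4={q,r,s}: (r U p)=False r=True p=False
s_5={s}: (r U p)=False r=False p=False
F((r U p)) holds; first witness at position 3.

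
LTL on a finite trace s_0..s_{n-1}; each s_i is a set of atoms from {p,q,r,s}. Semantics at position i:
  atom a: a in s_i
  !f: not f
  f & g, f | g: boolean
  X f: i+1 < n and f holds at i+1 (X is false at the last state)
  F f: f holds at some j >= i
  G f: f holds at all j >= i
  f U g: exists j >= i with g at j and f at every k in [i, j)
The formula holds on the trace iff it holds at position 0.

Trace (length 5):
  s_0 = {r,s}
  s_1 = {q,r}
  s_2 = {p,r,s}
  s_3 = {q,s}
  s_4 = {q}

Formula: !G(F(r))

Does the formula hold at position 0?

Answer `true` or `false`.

s_0={r,s}: !G(F(r))=True G(F(r))=False F(r)=True r=True
s_1={q,r}: !G(F(r))=True G(F(r))=False F(r)=True r=True
s_2={p,r,s}: !G(F(r))=True G(F(r))=False F(r)=True r=True
s_3={q,s}: !G(F(r))=True G(F(r))=False F(r)=False r=False
s_4={q}: !G(F(r))=True G(F(r))=False F(r)=False r=False

Answer: true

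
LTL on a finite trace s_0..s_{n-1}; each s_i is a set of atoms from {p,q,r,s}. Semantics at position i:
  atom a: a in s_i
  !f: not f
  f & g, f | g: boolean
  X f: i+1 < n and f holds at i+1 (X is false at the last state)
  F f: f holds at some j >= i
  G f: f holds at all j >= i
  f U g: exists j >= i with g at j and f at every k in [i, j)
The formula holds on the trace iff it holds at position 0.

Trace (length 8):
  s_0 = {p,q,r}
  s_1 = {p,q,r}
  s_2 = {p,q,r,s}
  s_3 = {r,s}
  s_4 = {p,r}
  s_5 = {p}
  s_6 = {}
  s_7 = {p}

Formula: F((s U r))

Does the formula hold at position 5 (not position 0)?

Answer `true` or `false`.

s_0={p,q,r}: F((s U r))=True (s U r)=True s=False r=True
s_1={p,q,r}: F((s U r))=True (s U r)=True s=False r=True
s_2={p,q,r,s}: F((s U r))=True (s U r)=True s=True r=True
s_3={r,s}: F((s U r))=True (s U r)=True s=True r=True
s_4={p,r}: F((s U r))=True (s U r)=True s=False r=True
s_5={p}: F((s U r))=False (s U r)=False s=False r=False
s_6={}: F((s U r))=False (s U r)=False s=False r=False
s_7={p}: F((s U r))=False (s U r)=False s=False r=False
Evaluating at position 5: result = False

Answer: false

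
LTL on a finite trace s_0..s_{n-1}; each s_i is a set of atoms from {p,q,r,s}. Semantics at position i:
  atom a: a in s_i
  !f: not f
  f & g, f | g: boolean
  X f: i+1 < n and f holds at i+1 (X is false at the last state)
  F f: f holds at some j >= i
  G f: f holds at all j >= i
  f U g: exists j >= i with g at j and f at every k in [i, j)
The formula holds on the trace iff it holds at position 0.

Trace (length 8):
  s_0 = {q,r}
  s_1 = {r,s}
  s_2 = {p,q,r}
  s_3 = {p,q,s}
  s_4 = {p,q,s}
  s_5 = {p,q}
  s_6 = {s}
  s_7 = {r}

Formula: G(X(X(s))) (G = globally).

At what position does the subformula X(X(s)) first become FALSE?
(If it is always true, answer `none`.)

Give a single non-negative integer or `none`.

Answer: 0

Derivation:
s_0={q,r}: X(X(s))=False X(s)=True s=False
s_1={r,s}: X(X(s))=True X(s)=False s=True
s_2={p,q,r}: X(X(s))=True X(s)=True s=False
s_3={p,q,s}: X(X(s))=False X(s)=True s=True
s_4={p,q,s}: X(X(s))=True X(s)=False s=True
s_5={p,q}: X(X(s))=False X(s)=True s=False
s_6={s}: X(X(s))=False X(s)=False s=True
s_7={r}: X(X(s))=False X(s)=False s=False
G(X(X(s))) holds globally = False
First violation at position 0.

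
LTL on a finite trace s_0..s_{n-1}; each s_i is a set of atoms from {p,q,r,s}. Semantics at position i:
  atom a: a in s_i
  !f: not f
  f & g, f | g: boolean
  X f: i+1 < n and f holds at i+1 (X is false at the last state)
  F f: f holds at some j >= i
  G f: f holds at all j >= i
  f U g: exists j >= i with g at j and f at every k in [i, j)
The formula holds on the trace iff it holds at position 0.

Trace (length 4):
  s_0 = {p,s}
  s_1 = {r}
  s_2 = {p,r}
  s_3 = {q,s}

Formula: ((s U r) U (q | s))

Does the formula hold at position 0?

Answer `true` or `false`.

Answer: true

Derivation:
s_0={p,s}: ((s U r) U (q | s))=True (s U r)=True s=True r=False (q | s)=True q=False
s_1={r}: ((s U r) U (q | s))=True (s U r)=True s=False r=True (q | s)=False q=False
s_2={p,r}: ((s U r) U (q | s))=True (s U r)=True s=False r=True (q | s)=False q=False
s_3={q,s}: ((s U r) U (q | s))=True (s U r)=False s=True r=False (q | s)=True q=True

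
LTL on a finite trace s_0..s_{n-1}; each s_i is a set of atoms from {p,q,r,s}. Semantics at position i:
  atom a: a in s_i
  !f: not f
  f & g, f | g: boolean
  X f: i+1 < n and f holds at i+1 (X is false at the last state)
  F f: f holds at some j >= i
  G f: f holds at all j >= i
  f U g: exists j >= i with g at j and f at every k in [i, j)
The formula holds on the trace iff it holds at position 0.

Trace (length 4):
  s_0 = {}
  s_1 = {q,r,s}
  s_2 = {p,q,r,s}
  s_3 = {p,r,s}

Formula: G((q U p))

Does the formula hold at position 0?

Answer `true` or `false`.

Answer: false

Derivation:
s_0={}: G((q U p))=False (q U p)=False q=False p=False
s_1={q,r,s}: G((q U p))=True (q U p)=True q=True p=False
s_2={p,q,r,s}: G((q U p))=True (q U p)=True q=True p=True
s_3={p,r,s}: G((q U p))=True (q U p)=True q=False p=True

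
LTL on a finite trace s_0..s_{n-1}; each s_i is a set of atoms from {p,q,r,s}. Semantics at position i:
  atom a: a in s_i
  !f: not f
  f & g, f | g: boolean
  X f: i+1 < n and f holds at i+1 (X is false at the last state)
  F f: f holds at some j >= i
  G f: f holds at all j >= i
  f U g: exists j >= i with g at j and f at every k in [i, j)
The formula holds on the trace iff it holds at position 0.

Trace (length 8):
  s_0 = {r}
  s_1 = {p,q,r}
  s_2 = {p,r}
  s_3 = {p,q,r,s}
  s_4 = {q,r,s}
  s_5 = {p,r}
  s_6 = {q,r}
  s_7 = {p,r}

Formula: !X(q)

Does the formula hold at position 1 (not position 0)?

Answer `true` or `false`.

s_0={r}: !X(q)=False X(q)=True q=False
s_1={p,q,r}: !X(q)=True X(q)=False q=True
s_2={p,r}: !X(q)=False X(q)=True q=False
s_3={p,q,r,s}: !X(q)=False X(q)=True q=True
s_4={q,r,s}: !X(q)=True X(q)=False q=True
s_5={p,r}: !X(q)=False X(q)=True q=False
s_6={q,r}: !X(q)=True X(q)=False q=True
s_7={p,r}: !X(q)=True X(q)=False q=False
Evaluating at position 1: result = True

Answer: true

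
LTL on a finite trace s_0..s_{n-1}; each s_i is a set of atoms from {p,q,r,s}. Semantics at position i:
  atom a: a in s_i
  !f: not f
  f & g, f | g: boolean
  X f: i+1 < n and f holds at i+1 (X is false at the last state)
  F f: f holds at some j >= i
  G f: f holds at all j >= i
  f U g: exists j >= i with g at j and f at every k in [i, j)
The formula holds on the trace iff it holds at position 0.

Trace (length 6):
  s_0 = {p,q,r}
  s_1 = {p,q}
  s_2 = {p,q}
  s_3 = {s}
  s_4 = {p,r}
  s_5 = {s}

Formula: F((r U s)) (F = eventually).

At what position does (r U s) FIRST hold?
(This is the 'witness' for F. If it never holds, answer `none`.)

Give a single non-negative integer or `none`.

s_0={p,q,r}: (r U s)=False r=True s=False
s_1={p,q}: (r U s)=False r=False s=False
s_2={p,q}: (r U s)=False r=False s=False
s_3={s}: (r U s)=True r=False s=True
s_4={p,r}: (r U s)=True r=True s=False
s_5={s}: (r U s)=True r=False s=True
F((r U s)) holds; first witness at position 3.

Answer: 3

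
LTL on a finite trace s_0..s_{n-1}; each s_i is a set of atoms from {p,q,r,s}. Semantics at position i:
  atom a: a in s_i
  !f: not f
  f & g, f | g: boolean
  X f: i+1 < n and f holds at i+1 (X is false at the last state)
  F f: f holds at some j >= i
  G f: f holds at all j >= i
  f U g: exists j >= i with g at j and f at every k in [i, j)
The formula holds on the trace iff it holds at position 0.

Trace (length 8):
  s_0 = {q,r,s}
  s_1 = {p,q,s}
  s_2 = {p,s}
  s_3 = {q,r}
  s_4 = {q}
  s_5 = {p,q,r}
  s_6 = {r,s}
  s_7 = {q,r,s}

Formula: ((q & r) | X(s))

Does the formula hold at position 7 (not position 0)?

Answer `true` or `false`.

Answer: true

Derivation:
s_0={q,r,s}: ((q & r) | X(s))=True (q & r)=True q=True r=True X(s)=True s=True
s_1={p,q,s}: ((q & r) | X(s))=True (q & r)=False q=True r=False X(s)=True s=True
s_2={p,s}: ((q & r) | X(s))=False (q & r)=False q=False r=False X(s)=False s=True
s_3={q,r}: ((q & r) | X(s))=True (q & r)=True q=True r=True X(s)=False s=False
s_4={q}: ((q & r) | X(s))=False (q & r)=False q=True r=False X(s)=False s=False
s_5={p,q,r}: ((q & r) | X(s))=True (q & r)=True q=True r=True X(s)=True s=False
s_6={r,s}: ((q & r) | X(s))=True (q & r)=False q=False r=True X(s)=True s=True
s_7={q,r,s}: ((q & r) | X(s))=True (q & r)=True q=True r=True X(s)=False s=True
Evaluating at position 7: result = True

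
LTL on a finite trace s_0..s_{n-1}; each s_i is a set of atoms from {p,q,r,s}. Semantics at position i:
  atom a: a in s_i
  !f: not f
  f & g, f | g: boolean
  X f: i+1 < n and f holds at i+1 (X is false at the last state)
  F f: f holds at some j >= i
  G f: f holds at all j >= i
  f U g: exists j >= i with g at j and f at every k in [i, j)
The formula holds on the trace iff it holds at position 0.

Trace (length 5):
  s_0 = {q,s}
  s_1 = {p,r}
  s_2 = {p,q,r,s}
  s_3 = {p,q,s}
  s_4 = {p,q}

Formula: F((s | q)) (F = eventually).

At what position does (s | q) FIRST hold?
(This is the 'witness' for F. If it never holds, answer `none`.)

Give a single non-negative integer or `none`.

s_0={q,s}: (s | q)=True s=True q=True
s_1={p,r}: (s | q)=False s=False q=False
s_2={p,q,r,s}: (s | q)=True s=True q=True
s_3={p,q,s}: (s | q)=True s=True q=True
s_4={p,q}: (s | q)=True s=False q=True
F((s | q)) holds; first witness at position 0.

Answer: 0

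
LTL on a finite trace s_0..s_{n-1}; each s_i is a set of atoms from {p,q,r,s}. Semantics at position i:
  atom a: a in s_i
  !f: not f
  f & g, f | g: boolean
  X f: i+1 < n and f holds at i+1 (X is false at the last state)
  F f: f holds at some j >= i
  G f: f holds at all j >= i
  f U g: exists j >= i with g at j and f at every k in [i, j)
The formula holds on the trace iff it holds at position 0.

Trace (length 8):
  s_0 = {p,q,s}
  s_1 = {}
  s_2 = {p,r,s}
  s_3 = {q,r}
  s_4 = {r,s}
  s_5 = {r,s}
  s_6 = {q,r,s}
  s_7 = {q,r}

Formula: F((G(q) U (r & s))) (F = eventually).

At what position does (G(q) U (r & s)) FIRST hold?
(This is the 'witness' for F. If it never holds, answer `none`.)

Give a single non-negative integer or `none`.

Answer: 2

Derivation:
s_0={p,q,s}: (G(q) U (r & s))=False G(q)=False q=True (r & s)=False r=False s=True
s_1={}: (G(q) U (r & s))=False G(q)=False q=False (r & s)=False r=False s=False
s_2={p,r,s}: (G(q) U (r & s))=True G(q)=False q=False (r & s)=True r=True s=True
s_3={q,r}: (G(q) U (r & s))=False G(q)=False q=True (r & s)=False r=True s=False
s_4={r,s}: (G(q) U (r & s))=True G(q)=False q=False (r & s)=True r=True s=True
s_5={r,s}: (G(q) U (r & s))=True G(q)=False q=False (r & s)=True r=True s=True
s_6={q,r,s}: (G(q) U (r & s))=True G(q)=True q=True (r & s)=True r=True s=True
s_7={q,r}: (G(q) U (r & s))=False G(q)=True q=True (r & s)=False r=True s=False
F((G(q) U (r & s))) holds; first witness at position 2.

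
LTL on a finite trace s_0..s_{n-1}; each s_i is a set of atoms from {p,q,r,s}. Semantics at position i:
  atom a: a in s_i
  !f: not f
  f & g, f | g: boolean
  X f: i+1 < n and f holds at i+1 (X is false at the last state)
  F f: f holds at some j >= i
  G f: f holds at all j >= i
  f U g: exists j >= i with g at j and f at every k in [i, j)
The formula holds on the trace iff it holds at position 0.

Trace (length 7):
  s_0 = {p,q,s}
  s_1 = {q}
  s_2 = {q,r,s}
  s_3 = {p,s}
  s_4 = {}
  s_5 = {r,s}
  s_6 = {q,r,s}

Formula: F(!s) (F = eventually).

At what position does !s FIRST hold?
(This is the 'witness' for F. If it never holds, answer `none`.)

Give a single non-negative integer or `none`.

Answer: 1

Derivation:
s_0={p,q,s}: !s=False s=True
s_1={q}: !s=True s=False
s_2={q,r,s}: !s=False s=True
s_3={p,s}: !s=False s=True
s_4={}: !s=True s=False
s_5={r,s}: !s=False s=True
s_6={q,r,s}: !s=False s=True
F(!s) holds; first witness at position 1.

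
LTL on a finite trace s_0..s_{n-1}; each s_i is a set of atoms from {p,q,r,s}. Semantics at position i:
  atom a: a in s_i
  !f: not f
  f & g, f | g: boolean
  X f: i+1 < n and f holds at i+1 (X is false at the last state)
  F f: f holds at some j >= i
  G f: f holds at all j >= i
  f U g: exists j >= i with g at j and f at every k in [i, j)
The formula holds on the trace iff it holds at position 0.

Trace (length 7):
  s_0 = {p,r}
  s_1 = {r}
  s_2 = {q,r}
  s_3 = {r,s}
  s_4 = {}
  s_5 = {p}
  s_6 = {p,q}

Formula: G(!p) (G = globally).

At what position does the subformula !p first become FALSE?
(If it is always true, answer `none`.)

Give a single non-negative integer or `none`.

Answer: 0

Derivation:
s_0={p,r}: !p=False p=True
s_1={r}: !p=True p=False
s_2={q,r}: !p=True p=False
s_3={r,s}: !p=True p=False
s_4={}: !p=True p=False
s_5={p}: !p=False p=True
s_6={p,q}: !p=False p=True
G(!p) holds globally = False
First violation at position 0.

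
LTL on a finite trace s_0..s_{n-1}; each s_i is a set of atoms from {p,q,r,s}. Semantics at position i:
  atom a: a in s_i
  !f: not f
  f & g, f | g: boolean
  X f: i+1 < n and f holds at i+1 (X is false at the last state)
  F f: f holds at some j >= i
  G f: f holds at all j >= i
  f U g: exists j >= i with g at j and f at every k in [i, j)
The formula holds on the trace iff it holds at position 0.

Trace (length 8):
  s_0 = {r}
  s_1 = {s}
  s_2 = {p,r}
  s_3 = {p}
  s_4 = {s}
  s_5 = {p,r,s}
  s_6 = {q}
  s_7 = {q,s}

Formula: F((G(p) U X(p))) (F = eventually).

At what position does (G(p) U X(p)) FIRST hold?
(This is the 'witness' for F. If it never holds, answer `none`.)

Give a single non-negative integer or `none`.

s_0={r}: (G(p) U X(p))=False G(p)=False p=False X(p)=False
s_1={s}: (G(p) U X(p))=True G(p)=False p=False X(p)=True
s_2={p,r}: (G(p) U X(p))=True G(p)=False p=True X(p)=True
s_3={p}: (G(p) U X(p))=False G(p)=False p=True X(p)=False
s_4={s}: (G(p) U X(p))=True G(p)=False p=False X(p)=True
s_5={p,r,s}: (G(p) U X(p))=False G(p)=False p=True X(p)=False
s_6={q}: (G(p) U X(p))=False G(p)=False p=False X(p)=False
s_7={q,s}: (G(p) U X(p))=False G(p)=False p=False X(p)=False
F((G(p) U X(p))) holds; first witness at position 1.

Answer: 1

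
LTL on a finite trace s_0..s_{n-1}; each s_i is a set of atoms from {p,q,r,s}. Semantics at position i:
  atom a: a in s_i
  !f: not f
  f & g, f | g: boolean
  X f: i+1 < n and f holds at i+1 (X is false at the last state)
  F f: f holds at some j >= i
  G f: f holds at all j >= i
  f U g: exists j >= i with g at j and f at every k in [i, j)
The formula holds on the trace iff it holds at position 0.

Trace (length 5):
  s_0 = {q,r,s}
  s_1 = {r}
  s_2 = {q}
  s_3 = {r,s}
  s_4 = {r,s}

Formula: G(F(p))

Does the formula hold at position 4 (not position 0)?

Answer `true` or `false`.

Answer: false

Derivation:
s_0={q,r,s}: G(F(p))=False F(p)=False p=False
s_1={r}: G(F(p))=False F(p)=False p=False
s_2={q}: G(F(p))=False F(p)=False p=False
s_3={r,s}: G(F(p))=False F(p)=False p=False
s_4={r,s}: G(F(p))=False F(p)=False p=False
Evaluating at position 4: result = False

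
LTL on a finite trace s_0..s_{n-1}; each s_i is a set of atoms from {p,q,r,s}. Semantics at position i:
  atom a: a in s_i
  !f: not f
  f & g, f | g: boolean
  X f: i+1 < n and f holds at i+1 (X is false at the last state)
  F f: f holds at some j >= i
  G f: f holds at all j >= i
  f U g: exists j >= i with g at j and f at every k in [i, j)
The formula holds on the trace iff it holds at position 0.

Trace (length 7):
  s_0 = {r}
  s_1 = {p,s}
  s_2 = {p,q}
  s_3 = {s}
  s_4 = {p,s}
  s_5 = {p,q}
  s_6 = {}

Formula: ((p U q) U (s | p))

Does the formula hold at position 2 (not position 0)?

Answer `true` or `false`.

s_0={r}: ((p U q) U (s | p))=False (p U q)=False p=False q=False (s | p)=False s=False
s_1={p,s}: ((p U q) U (s | p))=True (p U q)=True p=True q=False (s | p)=True s=True
s_2={p,q}: ((p U q) U (s | p))=True (p U q)=True p=True q=True (s | p)=True s=False
s_3={s}: ((p U q) U (s | p))=True (p U q)=False p=False q=False (s | p)=True s=True
s_4={p,s}: ((p U q) U (s | p))=True (p U q)=True p=True q=False (s | p)=True s=True
s_5={p,q}: ((p U q) U (s | p))=True (p U q)=True p=True q=True (s | p)=True s=False
s_6={}: ((p U q) U (s | p))=False (p U q)=False p=False q=False (s | p)=False s=False
Evaluating at position 2: result = True

Answer: true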